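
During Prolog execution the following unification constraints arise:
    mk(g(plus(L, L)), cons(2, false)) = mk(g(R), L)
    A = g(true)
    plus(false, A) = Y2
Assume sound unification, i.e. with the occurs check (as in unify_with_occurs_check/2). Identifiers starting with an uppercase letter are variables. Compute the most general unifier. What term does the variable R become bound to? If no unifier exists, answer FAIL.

plus(cons(2, false), cons(2, false))

Decompose mk/2: g(plus(L, L)) = g(R),  cons(2, false) = L.
Decompose g/1: plus(L, L) = R.
Bind R := plus(L, L); no other remaining equation mentions R.
Bind L := cons(2, false); no other remaining equation mentions L. Substituting into the earlier binding gives R := plus(cons(2, false), cons(2, false)).
Bind A := g(true); substituting into the remaining equation gives: plus(false, g(true)) = Y2.
Bind Y2 := plus(false, g(true)).
MGU = { R ↦ plus(cons(2, false), cons(2, false)), L ↦ cons(2, false), A ↦ g(true), Y2 ↦ plus(false, g(true)) }, so R ↦ plus(cons(2, false), cons(2, false)).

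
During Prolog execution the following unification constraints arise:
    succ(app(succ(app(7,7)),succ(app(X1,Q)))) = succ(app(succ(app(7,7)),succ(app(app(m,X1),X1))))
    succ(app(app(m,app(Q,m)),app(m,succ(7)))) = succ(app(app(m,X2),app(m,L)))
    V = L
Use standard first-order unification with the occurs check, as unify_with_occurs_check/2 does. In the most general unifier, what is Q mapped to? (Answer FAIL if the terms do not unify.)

Decompose succ/1: app(succ(app(7,7)),succ(app(X1,Q))) = app(succ(app(7,7)),succ(app(app(m,X1),X1))).
Decompose app/2: succ(app(7,7)) = succ(app(7,7)),  succ(app(X1,Q)) = succ(app(app(m,X1),X1)).
Delete trivial equation succ(app(7,7)) = succ(app(7,7)).
Decompose succ/1: app(X1,Q) = app(app(m,X1),X1).
Decompose app/2: X1 = app(m,X1),  Q = X1.
Occurs check fails: X1 occurs in app(m,X1); the equation X1 = app(m,X1) has no finite solution.

FAIL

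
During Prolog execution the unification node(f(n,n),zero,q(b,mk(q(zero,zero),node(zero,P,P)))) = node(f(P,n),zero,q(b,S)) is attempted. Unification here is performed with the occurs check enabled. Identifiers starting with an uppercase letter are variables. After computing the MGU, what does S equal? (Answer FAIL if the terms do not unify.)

Decompose node/3: f(n,n) = f(P,n),  zero = zero,  q(b,mk(q(zero,zero),node(zero,P,P))) = q(b,S).
Decompose f/2: n = P,  n = n.
Bind P := n; substituting into the one remaining equation that mentions P gives: q(b,mk(q(zero,zero),node(zero,n,n))) = q(b,S).
Delete trivial equation n = n.
Delete trivial equation zero = zero.
Decompose q/2: b = b,  mk(q(zero,zero),node(zero,n,n)) = S.
Delete trivial equation b = b.
Bind S := mk(q(zero,zero),node(zero,n,n)).
MGU = { P = n, S = mk(q(zero,zero),node(zero,n,n)) }, so S = mk(q(zero,zero),node(zero,n,n)).

mk(q(zero,zero),node(zero,n,n))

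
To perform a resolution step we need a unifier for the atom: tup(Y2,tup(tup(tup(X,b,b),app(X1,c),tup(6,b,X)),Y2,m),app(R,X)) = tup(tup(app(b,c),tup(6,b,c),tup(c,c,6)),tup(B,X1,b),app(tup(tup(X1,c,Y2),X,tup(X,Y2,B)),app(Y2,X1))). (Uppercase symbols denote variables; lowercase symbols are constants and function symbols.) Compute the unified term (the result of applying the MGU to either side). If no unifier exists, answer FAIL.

Decompose tup/3: Y2 = tup(app(b,c),tup(6,b,c),tup(c,c,6)),  tup(tup(tup(X,b,b),app(X1,c),tup(6,b,X)),Y2,m) = tup(B,X1,b),  app(R,X) = app(tup(tup(X1,c,Y2),X,tup(X,Y2,B)),app(Y2,X1)).
Bind Y2 := tup(app(b,c),tup(6,b,c),tup(c,c,6)); substituting into the remaining equations gives: tup(tup(tup(X,b,b),app(X1,c),tup(6,b,X)),tup(app(b,c),tup(6,b,c),tup(c,c,6)),m) = tup(B,X1,b),  app(R,X) = app(tup(tup(X1,c,tup(app(b,c),tup(6,b,c),tup(c,c,6))),X,tup(X,tup(app(b,c),tup(6,b,c),tup(c,c,6)),B)),app(tup(app(b,c),tup(6,b,c),tup(c,c,6)),X1)).
Decompose tup/3: tup(tup(X,b,b),app(X1,c),tup(6,b,X)) = B,  tup(app(b,c),tup(6,b,c),tup(c,c,6)) = X1,  m = b.
Bind B := tup(tup(X,b,b),app(X1,c),tup(6,b,X)); substituting into the one remaining equation that mentions B gives: app(R,X) = app(tup(tup(X1,c,tup(app(b,c),tup(6,b,c),tup(c,c,6))),X,tup(X,tup(app(b,c),tup(6,b,c),tup(c,c,6)),tup(tup(X,b,b),app(X1,c),tup(6,b,X)))),app(tup(app(b,c),tup(6,b,c),tup(c,c,6)),X1)).
Bind X1 := tup(app(b,c),tup(6,b,c),tup(c,c,6)); substituting into the one remaining equation that mentions X1 gives: app(R,X) = app(tup(tup(tup(app(b,c),tup(6,b,c),tup(c,c,6)),c,tup(app(b,c),tup(6,b,c),tup(c,c,6))),X,tup(X,tup(app(b,c),tup(6,b,c),tup(c,c,6)),tup(tup(X,b,b),app(tup(app(b,c),tup(6,b,c),tup(c,c,6)),c),tup(6,b,X)))),app(tup(app(b,c),tup(6,b,c),tup(c,c,6)),tup(app(b,c),tup(6,b,c),tup(c,c,6)))). Substituting into the earlier binding gives B := tup(tup(X,b,b),app(tup(app(b,c),tup(6,b,c),tup(c,c,6)),c),tup(6,b,X)).
Clash: constants m and b differ; no unifier exists.

FAIL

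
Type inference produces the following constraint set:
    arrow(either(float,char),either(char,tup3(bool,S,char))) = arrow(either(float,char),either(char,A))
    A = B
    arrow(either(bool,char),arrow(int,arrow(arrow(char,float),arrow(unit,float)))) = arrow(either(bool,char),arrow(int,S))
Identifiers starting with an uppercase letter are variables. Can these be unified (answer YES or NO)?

Decompose arrow/2: either(float,char) = either(float,char),  either(char,tup3(bool,S,char)) = either(char,A).
Delete trivial equation either(float,char) = either(float,char).
Decompose either/2: char = char,  tup3(bool,S,char) = A.
Delete trivial equation char = char.
Bind A := tup3(bool,S,char); substituting into the one remaining equation that mentions A gives: tup3(bool,S,char) = B.
Bind B := tup3(bool,S,char); no other remaining equation mentions B.
Decompose arrow/2: either(bool,char) = either(bool,char),  arrow(int,arrow(arrow(char,float),arrow(unit,float))) = arrow(int,S).
Delete trivial equation either(bool,char) = either(bool,char).
Decompose arrow/2: int = int,  arrow(arrow(char,float),arrow(unit,float)) = S.
Delete trivial equation int = int.
Bind S := arrow(arrow(char,float),arrow(unit,float)). Substituting into the earlier bindings gives A := tup3(bool,arrow(arrow(char,float),arrow(unit,float)),char), B := tup3(bool,arrow(arrow(char,float),arrow(unit,float)),char).
No equations remain and no clash or occurs-check failure arose, so a unifier exists.

YES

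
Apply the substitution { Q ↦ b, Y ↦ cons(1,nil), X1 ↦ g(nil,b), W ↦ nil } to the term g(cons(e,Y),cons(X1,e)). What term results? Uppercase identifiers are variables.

Replace each occurrence of Y with cons(1,nil).
Replace each occurrence of X1 with g(nil,b).
Result: g(cons(e,cons(1,nil)),cons(g(nil,b),e)).

g(cons(e,cons(1,nil)),cons(g(nil,b),e))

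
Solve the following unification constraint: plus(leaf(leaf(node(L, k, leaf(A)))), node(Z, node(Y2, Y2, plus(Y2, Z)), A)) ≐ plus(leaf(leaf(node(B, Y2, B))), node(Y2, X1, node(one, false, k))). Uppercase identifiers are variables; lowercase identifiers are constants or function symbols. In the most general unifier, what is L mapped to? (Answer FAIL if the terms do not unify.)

Decompose plus/2: leaf(leaf(node(L, k, leaf(A)))) ≐ leaf(leaf(node(B, Y2, B))),  node(Z, node(Y2, Y2, plus(Y2, Z)), A) ≐ node(Y2, X1, node(one, false, k)).
Decompose leaf/1: leaf(node(L, k, leaf(A))) ≐ leaf(node(B, Y2, B)).
Decompose leaf/1: node(L, k, leaf(A)) ≐ node(B, Y2, B).
Decompose node/3: L ≐ B,  k ≐ Y2,  leaf(A) ≐ B.
Bind L := B; no other remaining equation mentions L.
Bind Y2 := k; substituting into the one remaining equation that mentions Y2 gives: node(Z, node(k, k, plus(k, Z)), A) ≐ node(k, X1, node(one, false, k)).
Bind B := leaf(A); no other remaining equation mentions B. Substituting into the earlier binding gives L := leaf(A).
Decompose node/3: Z ≐ k,  node(k, k, plus(k, Z)) ≐ X1,  A ≐ node(one, false, k).
Bind Z := k; substituting into the one remaining equation that mentions Z gives: node(k, k, plus(k, k)) ≐ X1.
Bind X1 := node(k, k, plus(k, k)); no other remaining equation mentions X1.
Bind A := node(one, false, k). Substituting into the earlier bindings gives L := leaf(node(one, false, k)), B := leaf(node(one, false, k)).
MGU = { L := leaf(node(one, false, k)), Y2 := k, B := leaf(node(one, false, k)), Z := k, X1 := node(k, k, plus(k, k)), A := node(one, false, k) }, so L := leaf(node(one, false, k)).

leaf(node(one, false, k))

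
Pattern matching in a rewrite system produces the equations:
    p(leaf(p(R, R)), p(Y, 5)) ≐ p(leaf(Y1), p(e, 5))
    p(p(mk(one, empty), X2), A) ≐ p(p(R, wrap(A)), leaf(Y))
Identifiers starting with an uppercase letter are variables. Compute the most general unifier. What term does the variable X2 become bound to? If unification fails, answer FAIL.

wrap(leaf(e))

Decompose p/2: leaf(p(R, R)) ≐ leaf(Y1),  p(Y, 5) ≐ p(e, 5).
Decompose leaf/1: p(R, R) ≐ Y1.
Bind Y1 := p(R, R); no other remaining equation mentions Y1.
Decompose p/2: Y ≐ e,  5 ≐ 5.
Bind Y := e; substituting into the one remaining equation that mentions Y gives: p(p(mk(one, empty), X2), A) ≐ p(p(R, wrap(A)), leaf(e)).
Delete trivial equation 5 ≐ 5.
Decompose p/2: p(mk(one, empty), X2) ≐ p(R, wrap(A)),  A ≐ leaf(e).
Decompose p/2: mk(one, empty) ≐ R,  X2 ≐ wrap(A).
Bind R := mk(one, empty); no other remaining equation mentions R. Substituting into the earlier binding gives Y1 := p(mk(one, empty), mk(one, empty)).
Bind X2 := wrap(A); no other remaining equation mentions X2.
Bind A := leaf(e). Substituting into the earlier binding gives X2 := wrap(leaf(e)).
MGU = { Y1 -> p(mk(one, empty), mk(one, empty)), Y -> e, R -> mk(one, empty), X2 -> wrap(leaf(e)), A -> leaf(e) }, so X2 -> wrap(leaf(e)).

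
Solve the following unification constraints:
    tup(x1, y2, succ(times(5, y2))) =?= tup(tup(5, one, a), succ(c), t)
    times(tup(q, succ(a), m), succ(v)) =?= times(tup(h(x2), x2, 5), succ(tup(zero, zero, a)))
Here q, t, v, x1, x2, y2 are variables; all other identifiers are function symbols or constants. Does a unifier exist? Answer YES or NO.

Decompose tup/3: x1 =?= tup(5, one, a),  y2 =?= succ(c),  succ(times(5, y2)) =?= t.
Bind x1 := tup(5, one, a); no other remaining equation mentions x1.
Bind y2 := succ(c); substituting into the one remaining equation that mentions y2 gives: succ(times(5, succ(c))) =?= t.
Bind t := succ(times(5, succ(c))); no other remaining equation mentions t.
Decompose times/2: tup(q, succ(a), m) =?= tup(h(x2), x2, 5),  succ(v) =?= succ(tup(zero, zero, a)).
Decompose tup/3: q =?= h(x2),  succ(a) =?= x2,  m =?= 5.
Bind q := h(x2); no other remaining equation mentions q.
Bind x2 := succ(a); no other remaining equation mentions x2. Substituting into the earlier binding gives q := h(succ(a)).
Clash: constants m and 5 differ; no unifier exists.

NO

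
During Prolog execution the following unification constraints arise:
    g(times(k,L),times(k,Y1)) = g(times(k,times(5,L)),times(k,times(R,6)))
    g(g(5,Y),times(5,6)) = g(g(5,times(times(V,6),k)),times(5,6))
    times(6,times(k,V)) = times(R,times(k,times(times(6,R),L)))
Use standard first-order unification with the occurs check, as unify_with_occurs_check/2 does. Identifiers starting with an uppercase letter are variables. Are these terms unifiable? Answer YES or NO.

Decompose g/2: times(k,L) = times(k,times(5,L)),  times(k,Y1) = times(k,times(R,6)).
Decompose times/2: k = k,  L = times(5,L).
Delete trivial equation k = k.
Occurs check fails: L occurs in times(5,L); the equation L = times(5,L) has no finite solution.

NO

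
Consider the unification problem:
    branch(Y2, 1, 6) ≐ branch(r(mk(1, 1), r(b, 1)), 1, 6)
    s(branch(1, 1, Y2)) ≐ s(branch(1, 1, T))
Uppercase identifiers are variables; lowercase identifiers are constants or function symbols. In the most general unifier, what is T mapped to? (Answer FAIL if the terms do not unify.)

r(mk(1, 1), r(b, 1))

Decompose branch/3: Y2 ≐ r(mk(1, 1), r(b, 1)),  1 ≐ 1,  6 ≐ 6.
Bind Y2 := r(mk(1, 1), r(b, 1)); substituting into the one remaining equation that mentions Y2 gives: s(branch(1, 1, r(mk(1, 1), r(b, 1)))) ≐ s(branch(1, 1, T)).
Delete trivial equation 1 ≐ 1.
Delete trivial equation 6 ≐ 6.
Decompose s/1: branch(1, 1, r(mk(1, 1), r(b, 1))) ≐ branch(1, 1, T).
Decompose branch/3: 1 ≐ 1,  1 ≐ 1,  r(mk(1, 1), r(b, 1)) ≐ T.
Delete trivial equation 1 ≐ 1.
Delete trivial equation 1 ≐ 1.
Bind T := r(mk(1, 1), r(b, 1)).
MGU = { Y2 := r(mk(1, 1), r(b, 1)), T := r(mk(1, 1), r(b, 1)) }, so T := r(mk(1, 1), r(b, 1)).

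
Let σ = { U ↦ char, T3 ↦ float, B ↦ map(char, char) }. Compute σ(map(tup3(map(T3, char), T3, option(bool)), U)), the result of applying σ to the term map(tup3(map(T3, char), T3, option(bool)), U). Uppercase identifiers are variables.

Replace each occurrence of U with char.
Replace each occurrence of T3 with float.
Result: map(tup3(map(float, char), float, option(bool)), char).

map(tup3(map(float, char), float, option(bool)), char)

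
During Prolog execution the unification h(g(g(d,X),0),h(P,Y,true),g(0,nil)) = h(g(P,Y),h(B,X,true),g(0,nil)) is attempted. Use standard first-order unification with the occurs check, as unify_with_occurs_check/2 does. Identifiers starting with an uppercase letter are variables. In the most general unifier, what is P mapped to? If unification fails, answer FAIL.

g(d,0)

Decompose h/3: g(g(d,X),0) = g(P,Y),  h(P,Y,true) = h(B,X,true),  g(0,nil) = g(0,nil).
Decompose g/2: g(d,X) = P,  0 = Y.
Bind P := g(d,X); substituting into the one remaining equation that mentions P gives: h(g(d,X),Y,true) = h(B,X,true).
Bind Y := 0; substituting into the one remaining equation that mentions Y gives: h(g(d,X),0,true) = h(B,X,true).
Decompose h/3: g(d,X) = B,  0 = X,  true = true.
Bind B := g(d,X); no other remaining equation mentions B.
Bind X := 0; no other remaining equation mentions X. Substituting into the earlier bindings gives P := g(d,0), B := g(d,0).
Delete trivial equation true = true.
Delete trivial equation g(0,nil) = g(0,nil).
MGU = { P -> g(d,0), Y -> 0, B -> g(d,0), X -> 0 }, so P -> g(d,0).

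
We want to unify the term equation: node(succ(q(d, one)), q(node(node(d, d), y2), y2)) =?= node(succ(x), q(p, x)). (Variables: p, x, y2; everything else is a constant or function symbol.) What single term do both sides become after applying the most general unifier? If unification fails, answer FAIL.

Decompose node/2: succ(q(d, one)) =?= succ(x),  q(node(node(d, d), y2), y2) =?= q(p, x).
Decompose succ/1: q(d, one) =?= x.
Bind x := q(d, one); substituting into the remaining equation gives: q(node(node(d, d), y2), y2) =?= q(p, q(d, one)).
Decompose q/2: node(node(d, d), y2) =?= p,  y2 =?= q(d, one).
Bind p := node(node(d, d), y2); no other remaining equation mentions p.
Bind y2 := q(d, one). Substituting into the earlier binding gives p := node(node(d, d), q(d, one)).
Applying the MGU to either side gives node(succ(q(d, one)), q(node(node(d, d), q(d, one)), q(d, one))).

node(succ(q(d, one)), q(node(node(d, d), q(d, one)), q(d, one)))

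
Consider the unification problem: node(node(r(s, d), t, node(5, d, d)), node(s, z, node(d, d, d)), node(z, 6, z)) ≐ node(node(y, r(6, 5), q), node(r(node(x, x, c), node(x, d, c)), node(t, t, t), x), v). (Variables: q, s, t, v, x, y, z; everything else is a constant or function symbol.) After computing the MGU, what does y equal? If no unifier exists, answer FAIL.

Decompose node/3: node(r(s, d), t, node(5, d, d)) ≐ node(y, r(6, 5), q),  node(s, z, node(d, d, d)) ≐ node(r(node(x, x, c), node(x, d, c)), node(t, t, t), x),  node(z, 6, z) ≐ v.
Decompose node/3: r(s, d) ≐ y,  t ≐ r(6, 5),  node(5, d, d) ≐ q.
Bind y := r(s, d); no other remaining equation mentions y.
Bind t := r(6, 5); substituting into the one remaining equation that mentions t gives: node(s, z, node(d, d, d)) ≐ node(r(node(x, x, c), node(x, d, c)), node(r(6, 5), r(6, 5), r(6, 5)), x).
Bind q := node(5, d, d); no other remaining equation mentions q.
Decompose node/3: s ≐ r(node(x, x, c), node(x, d, c)),  z ≐ node(r(6, 5), r(6, 5), r(6, 5)),  node(d, d, d) ≐ x.
Bind s := r(node(x, x, c), node(x, d, c)); no other remaining equation mentions s. Substituting into the earlier binding gives y := r(r(node(x, x, c), node(x, d, c)), d).
Bind z := node(r(6, 5), r(6, 5), r(6, 5)); substituting into the one remaining equation that mentions z gives: node(node(r(6, 5), r(6, 5), r(6, 5)), 6, node(r(6, 5), r(6, 5), r(6, 5))) ≐ v.
Bind x := node(d, d, d); no other remaining equation mentions x. Substituting into the earlier bindings gives y := r(r(node(node(d, d, d), node(d, d, d), c), node(node(d, d, d), d, c)), d), s := r(node(node(d, d, d), node(d, d, d), c), node(node(d, d, d), d, c)).
Bind v := node(node(r(6, 5), r(6, 5), r(6, 5)), 6, node(r(6, 5), r(6, 5), r(6, 5))).
MGU = { y := r(r(node(node(d, d, d), node(d, d, d), c), node(node(d, d, d), d, c)), d), t := r(6, 5), q := node(5, d, d), s := r(node(node(d, d, d), node(d, d, d), c), node(node(d, d, d), d, c)), z := node(r(6, 5), r(6, 5), r(6, 5)), x := node(d, d, d), v := node(node(r(6, 5), r(6, 5), r(6, 5)), 6, node(r(6, 5), r(6, 5), r(6, 5))) }, so y := r(r(node(node(d, d, d), node(d, d, d), c), node(node(d, d, d), d, c)), d).

r(r(node(node(d, d, d), node(d, d, d), c), node(node(d, d, d), d, c)), d)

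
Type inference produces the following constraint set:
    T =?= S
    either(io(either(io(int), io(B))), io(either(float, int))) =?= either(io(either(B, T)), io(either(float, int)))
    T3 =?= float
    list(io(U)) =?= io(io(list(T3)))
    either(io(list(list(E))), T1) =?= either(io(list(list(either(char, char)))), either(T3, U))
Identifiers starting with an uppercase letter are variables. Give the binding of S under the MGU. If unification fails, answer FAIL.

Bind T := S; substituting into the one remaining equation that mentions T gives: either(io(either(io(int), io(B))), io(either(float, int))) =?= either(io(either(B, S)), io(either(float, int))).
Decompose either/2: io(either(io(int), io(B))) =?= io(either(B, S)),  io(either(float, int)) =?= io(either(float, int)).
Decompose io/1: either(io(int), io(B)) =?= either(B, S).
Decompose either/2: io(int) =?= B,  io(B) =?= S.
Bind B := io(int); substituting into the one remaining equation that mentions B gives: io(io(int)) =?= S.
Bind S := io(io(int)); no other remaining equation mentions S. Substituting into the earlier binding gives T := io(io(int)).
Delete trivial equation io(either(float, int)) =?= io(either(float, int)).
Bind T3 := float; substituting into the remaining equations gives: list(io(U)) =?= io(io(list(float))),  either(io(list(list(E))), T1) =?= either(io(list(list(either(char, char)))), either(float, U)).
Clash: head symbols differ (list/1 vs io/1); no unifier exists.

FAIL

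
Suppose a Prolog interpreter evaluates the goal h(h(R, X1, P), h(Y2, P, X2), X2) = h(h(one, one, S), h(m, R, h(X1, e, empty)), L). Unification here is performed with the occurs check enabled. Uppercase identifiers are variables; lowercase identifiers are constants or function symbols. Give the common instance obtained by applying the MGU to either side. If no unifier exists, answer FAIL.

h(h(one, one, one), h(m, one, h(one, e, empty)), h(one, e, empty))

Decompose h/3: h(R, X1, P) = h(one, one, S),  h(Y2, P, X2) = h(m, R, h(X1, e, empty)),  X2 = L.
Decompose h/3: R = one,  X1 = one,  P = S.
Bind R := one; substituting into the one remaining equation that mentions R gives: h(Y2, P, X2) = h(m, one, h(X1, e, empty)).
Bind X1 := one; substituting into the one remaining equation that mentions X1 gives: h(Y2, P, X2) = h(m, one, h(one, e, empty)).
Bind P := S; substituting into the one remaining equation that mentions P gives: h(Y2, S, X2) = h(m, one, h(one, e, empty)).
Decompose h/3: Y2 = m,  S = one,  X2 = h(one, e, empty).
Bind Y2 := m; no other remaining equation mentions Y2.
Bind S := one; no other remaining equation mentions S. Substituting into the earlier binding gives P := one.
Bind X2 := h(one, e, empty); substituting into the remaining equation gives: h(one, e, empty) = L.
Bind L := h(one, e, empty).
Applying the MGU to either side gives h(h(one, one, one), h(m, one, h(one, e, empty)), h(one, e, empty)).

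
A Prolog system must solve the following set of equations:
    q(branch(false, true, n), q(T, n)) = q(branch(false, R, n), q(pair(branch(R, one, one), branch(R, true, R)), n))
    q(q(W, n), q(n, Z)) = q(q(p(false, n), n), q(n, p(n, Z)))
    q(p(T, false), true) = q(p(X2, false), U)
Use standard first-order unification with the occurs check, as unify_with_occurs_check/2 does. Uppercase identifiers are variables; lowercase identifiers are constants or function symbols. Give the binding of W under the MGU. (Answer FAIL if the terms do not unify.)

Decompose q/2: branch(false, true, n) = branch(false, R, n),  q(T, n) = q(pair(branch(R, one, one), branch(R, true, R)), n).
Decompose branch/3: false = false,  true = R,  n = n.
Delete trivial equation false = false.
Bind R := true; substituting into the one remaining equation that mentions R gives: q(T, n) = q(pair(branch(true, one, one), branch(true, true, true)), n).
Delete trivial equation n = n.
Decompose q/2: T = pair(branch(true, one, one), branch(true, true, true)),  n = n.
Bind T := pair(branch(true, one, one), branch(true, true, true)); substituting into the one remaining equation that mentions T gives: q(p(pair(branch(true, one, one), branch(true, true, true)), false), true) = q(p(X2, false), U).
Delete trivial equation n = n.
Decompose q/2: q(W, n) = q(p(false, n), n),  q(n, Z) = q(n, p(n, Z)).
Decompose q/2: W = p(false, n),  n = n.
Bind W := p(false, n); no other remaining equation mentions W.
Delete trivial equation n = n.
Decompose q/2: n = n,  Z = p(n, Z).
Delete trivial equation n = n.
Occurs check fails: Z occurs in p(n, Z); the equation Z = p(n, Z) has no finite solution.

FAIL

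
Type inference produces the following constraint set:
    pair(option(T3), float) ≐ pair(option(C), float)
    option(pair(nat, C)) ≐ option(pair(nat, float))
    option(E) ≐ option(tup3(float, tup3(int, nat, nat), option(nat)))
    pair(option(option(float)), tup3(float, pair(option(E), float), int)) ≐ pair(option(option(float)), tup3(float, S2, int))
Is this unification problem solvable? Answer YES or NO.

Decompose pair/2: option(T3) ≐ option(C),  float ≐ float.
Decompose option/1: T3 ≐ C.
Bind T3 := C; no other remaining equation mentions T3.
Delete trivial equation float ≐ float.
Decompose option/1: pair(nat, C) ≐ pair(nat, float).
Decompose pair/2: nat ≐ nat,  C ≐ float.
Delete trivial equation nat ≐ nat.
Bind C := float; no other remaining equation mentions C. Substituting into the earlier binding gives T3 := float.
Decompose option/1: E ≐ tup3(float, tup3(int, nat, nat), option(nat)).
Bind E := tup3(float, tup3(int, nat, nat), option(nat)); substituting into the remaining equation gives: pair(option(option(float)), tup3(float, pair(option(tup3(float, tup3(int, nat, nat), option(nat))), float), int)) ≐ pair(option(option(float)), tup3(float, S2, int)).
Decompose pair/2: option(option(float)) ≐ option(option(float)),  tup3(float, pair(option(tup3(float, tup3(int, nat, nat), option(nat))), float), int) ≐ tup3(float, S2, int).
Delete trivial equation option(option(float)) ≐ option(option(float)).
Decompose tup3/3: float ≐ float,  pair(option(tup3(float, tup3(int, nat, nat), option(nat))), float) ≐ S2,  int ≐ int.
Delete trivial equation float ≐ float.
Bind S2 := pair(option(tup3(float, tup3(int, nat, nat), option(nat))), float); no other remaining equation mentions S2.
Delete trivial equation int ≐ int.
No equations remain and no clash or occurs-check failure arose, so a unifier exists.

YES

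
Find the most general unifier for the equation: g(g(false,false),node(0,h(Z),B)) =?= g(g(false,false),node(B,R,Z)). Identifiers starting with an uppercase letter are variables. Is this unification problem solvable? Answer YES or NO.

Decompose g/2: g(false,false) =?= g(false,false),  node(0,h(Z),B) =?= node(B,R,Z).
Delete trivial equation g(false,false) =?= g(false,false).
Decompose node/3: 0 =?= B,  h(Z) =?= R,  B =?= Z.
Bind B := 0; substituting into the one remaining equation that mentions B gives: 0 =?= Z.
Bind R := h(Z); no other remaining equation mentions R.
Bind Z := 0. Substituting into the earlier binding gives R := h(0).
No equations remain and no clash or occurs-check failure arose, so a unifier exists.

YES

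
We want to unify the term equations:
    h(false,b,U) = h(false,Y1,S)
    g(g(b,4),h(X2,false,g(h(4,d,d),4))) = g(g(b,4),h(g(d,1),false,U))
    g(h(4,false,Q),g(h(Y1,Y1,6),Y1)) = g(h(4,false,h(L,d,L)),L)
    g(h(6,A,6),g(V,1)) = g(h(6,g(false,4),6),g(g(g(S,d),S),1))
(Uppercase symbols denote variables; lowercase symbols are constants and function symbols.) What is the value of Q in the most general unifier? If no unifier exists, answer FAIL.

Decompose h/3: false = false,  b = Y1,  U = S.
Delete trivial equation false = false.
Bind Y1 := b; substituting into the one remaining equation that mentions Y1 gives: g(h(4,false,Q),g(h(b,b,6),b)) = g(h(4,false,h(L,d,L)),L).
Bind U := S; substituting into the one remaining equation that mentions U gives: g(g(b,4),h(X2,false,g(h(4,d,d),4))) = g(g(b,4),h(g(d,1),false,S)).
Decompose g/2: g(b,4) = g(b,4),  h(X2,false,g(h(4,d,d),4)) = h(g(d,1),false,S).
Delete trivial equation g(b,4) = g(b,4).
Decompose h/3: X2 = g(d,1),  false = false,  g(h(4,d,d),4) = S.
Bind X2 := g(d,1); no other remaining equation mentions X2.
Delete trivial equation false = false.
Bind S := g(h(4,d,d),4); substituting into the one remaining equation that mentions S gives: g(h(6,A,6),g(V,1)) = g(h(6,g(false,4),6),g(g(g(g(h(4,d,d),4),d),g(h(4,d,d),4)),1)). Substituting into the earlier binding gives U := g(h(4,d,d),4).
Decompose g/2: h(4,false,Q) = h(4,false,h(L,d,L)),  g(h(b,b,6),b) = L.
Decompose h/3: 4 = 4,  false = false,  Q = h(L,d,L).
Delete trivial equation 4 = 4.
Delete trivial equation false = false.
Bind Q := h(L,d,L); no other remaining equation mentions Q.
Bind L := g(h(b,b,6),b); no other remaining equation mentions L. Substituting into the earlier binding gives Q := h(g(h(b,b,6),b),d,g(h(b,b,6),b)).
Decompose g/2: h(6,A,6) = h(6,g(false,4),6),  g(V,1) = g(g(g(g(h(4,d,d),4),d),g(h(4,d,d),4)),1).
Decompose h/3: 6 = 6,  A = g(false,4),  6 = 6.
Delete trivial equation 6 = 6.
Bind A := g(false,4); no other remaining equation mentions A.
Delete trivial equation 6 = 6.
Decompose g/2: V = g(g(g(h(4,d,d),4),d),g(h(4,d,d),4)),  1 = 1.
Bind V := g(g(g(h(4,d,d),4),d),g(h(4,d,d),4)); no other remaining equation mentions V.
Delete trivial equation 1 = 1.
MGU = { Y1 -> b, U -> g(h(4,d,d),4), X2 -> g(d,1), S -> g(h(4,d,d),4), Q -> h(g(h(b,b,6),b),d,g(h(b,b,6),b)), L -> g(h(b,b,6),b), A -> g(false,4), V -> g(g(g(h(4,d,d),4),d),g(h(4,d,d),4)) }, so Q -> h(g(h(b,b,6),b),d,g(h(b,b,6),b)).

h(g(h(b,b,6),b),d,g(h(b,b,6),b))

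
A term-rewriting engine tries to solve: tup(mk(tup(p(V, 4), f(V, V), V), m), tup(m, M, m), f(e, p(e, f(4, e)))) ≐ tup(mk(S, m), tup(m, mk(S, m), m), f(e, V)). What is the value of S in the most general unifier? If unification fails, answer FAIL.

tup(p(p(e, f(4, e)), 4), f(p(e, f(4, e)), p(e, f(4, e))), p(e, f(4, e)))

Decompose tup/3: mk(tup(p(V, 4), f(V, V), V), m) ≐ mk(S, m),  tup(m, M, m) ≐ tup(m, mk(S, m), m),  f(e, p(e, f(4, e))) ≐ f(e, V).
Decompose mk/2: tup(p(V, 4), f(V, V), V) ≐ S,  m ≐ m.
Bind S := tup(p(V, 4), f(V, V), V); substituting into the one remaining equation that mentions S gives: tup(m, M, m) ≐ tup(m, mk(tup(p(V, 4), f(V, V), V), m), m).
Delete trivial equation m ≐ m.
Decompose tup/3: m ≐ m,  M ≐ mk(tup(p(V, 4), f(V, V), V), m),  m ≐ m.
Delete trivial equation m ≐ m.
Bind M := mk(tup(p(V, 4), f(V, V), V), m); no other remaining equation mentions M.
Delete trivial equation m ≐ m.
Decompose f/2: e ≐ e,  p(e, f(4, e)) ≐ V.
Delete trivial equation e ≐ e.
Bind V := p(e, f(4, e)). Substituting into the earlier bindings gives S := tup(p(p(e, f(4, e)), 4), f(p(e, f(4, e)), p(e, f(4, e))), p(e, f(4, e))), M := mk(tup(p(p(e, f(4, e)), 4), f(p(e, f(4, e)), p(e, f(4, e))), p(e, f(4, e))), m).
MGU = { S ↦ tup(p(p(e, f(4, e)), 4), f(p(e, f(4, e)), p(e, f(4, e))), p(e, f(4, e))), M ↦ mk(tup(p(p(e, f(4, e)), 4), f(p(e, f(4, e)), p(e, f(4, e))), p(e, f(4, e))), m), V ↦ p(e, f(4, e)) }, so S ↦ tup(p(p(e, f(4, e)), 4), f(p(e, f(4, e)), p(e, f(4, e))), p(e, f(4, e))).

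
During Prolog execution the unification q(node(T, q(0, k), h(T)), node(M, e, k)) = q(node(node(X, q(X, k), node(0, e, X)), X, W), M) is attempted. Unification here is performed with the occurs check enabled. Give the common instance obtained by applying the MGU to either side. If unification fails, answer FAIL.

FAIL

Decompose q/2: node(T, q(0, k), h(T)) = node(node(X, q(X, k), node(0, e, X)), X, W),  node(M, e, k) = M.
Decompose node/3: T = node(X, q(X, k), node(0, e, X)),  q(0, k) = X,  h(T) = W.
Bind T := node(X, q(X, k), node(0, e, X)); substituting into the one remaining equation that mentions T gives: h(node(X, q(X, k), node(0, e, X))) = W.
Bind X := q(0, k); substituting into the one remaining equation that mentions X gives: h(node(q(0, k), q(q(0, k), k), node(0, e, q(0, k)))) = W. Substituting into the earlier binding gives T := node(q(0, k), q(q(0, k), k), node(0, e, q(0, k))).
Bind W := h(node(q(0, k), q(q(0, k), k), node(0, e, q(0, k)))); no other remaining equation mentions W.
Occurs check fails: M occurs in node(M, e, k); the equation M = node(M, e, k) has no finite solution.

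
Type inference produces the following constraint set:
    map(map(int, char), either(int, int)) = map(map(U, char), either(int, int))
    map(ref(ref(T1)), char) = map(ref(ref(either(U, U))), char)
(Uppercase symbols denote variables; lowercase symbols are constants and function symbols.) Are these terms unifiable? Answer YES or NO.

YES

Decompose map/2: map(int, char) = map(U, char),  either(int, int) = either(int, int).
Decompose map/2: int = U,  char = char.
Bind U := int; substituting into the one remaining equation that mentions U gives: map(ref(ref(T1)), char) = map(ref(ref(either(int, int))), char).
Delete trivial equation char = char.
Delete trivial equation either(int, int) = either(int, int).
Decompose map/2: ref(ref(T1)) = ref(ref(either(int, int))),  char = char.
Decompose ref/1: ref(T1) = ref(either(int, int)).
Decompose ref/1: T1 = either(int, int).
Bind T1 := either(int, int); no other remaining equation mentions T1.
Delete trivial equation char = char.
No equations remain and no clash or occurs-check failure arose, so a unifier exists.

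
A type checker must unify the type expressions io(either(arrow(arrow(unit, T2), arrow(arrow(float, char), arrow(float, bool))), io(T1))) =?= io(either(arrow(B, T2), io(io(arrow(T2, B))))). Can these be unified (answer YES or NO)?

Decompose io/1: either(arrow(arrow(unit, T2), arrow(arrow(float, char), arrow(float, bool))), io(T1)) =?= either(arrow(B, T2), io(io(arrow(T2, B)))).
Decompose either/2: arrow(arrow(unit, T2), arrow(arrow(float, char), arrow(float, bool))) =?= arrow(B, T2),  io(T1) =?= io(io(arrow(T2, B))).
Decompose arrow/2: arrow(unit, T2) =?= B,  arrow(arrow(float, char), arrow(float, bool)) =?= T2.
Bind B := arrow(unit, T2); substituting into the one remaining equation that mentions B gives: io(T1) =?= io(io(arrow(T2, arrow(unit, T2)))).
Bind T2 := arrow(arrow(float, char), arrow(float, bool)); substituting into the remaining equation gives: io(T1) =?= io(io(arrow(arrow(arrow(float, char), arrow(float, bool)), arrow(unit, arrow(arrow(float, char), arrow(float, bool)))))). Substituting into the earlier binding gives B := arrow(unit, arrow(arrow(float, char), arrow(float, bool))).
Decompose io/1: T1 =?= io(arrow(arrow(arrow(float, char), arrow(float, bool)), arrow(unit, arrow(arrow(float, char), arrow(float, bool))))).
Bind T1 := io(arrow(arrow(arrow(float, char), arrow(float, bool)), arrow(unit, arrow(arrow(float, char), arrow(float, bool))))).
No equations remain and no clash or occurs-check failure arose, so a unifier exists.

YES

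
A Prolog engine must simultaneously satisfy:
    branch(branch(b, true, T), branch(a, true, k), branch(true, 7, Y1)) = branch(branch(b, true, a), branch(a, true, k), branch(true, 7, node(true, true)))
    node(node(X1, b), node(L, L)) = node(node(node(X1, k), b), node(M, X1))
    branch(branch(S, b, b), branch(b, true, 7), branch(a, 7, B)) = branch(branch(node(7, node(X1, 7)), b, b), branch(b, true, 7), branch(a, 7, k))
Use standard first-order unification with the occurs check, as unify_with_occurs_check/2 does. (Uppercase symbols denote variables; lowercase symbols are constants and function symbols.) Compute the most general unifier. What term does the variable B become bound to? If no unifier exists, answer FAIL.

Decompose branch/3: branch(b, true, T) = branch(b, true, a),  branch(a, true, k) = branch(a, true, k),  branch(true, 7, Y1) = branch(true, 7, node(true, true)).
Decompose branch/3: b = b,  true = true,  T = a.
Delete trivial equation b = b.
Delete trivial equation true = true.
Bind T := a; no other remaining equation mentions T.
Delete trivial equation branch(a, true, k) = branch(a, true, k).
Decompose branch/3: true = true,  7 = 7,  Y1 = node(true, true).
Delete trivial equation true = true.
Delete trivial equation 7 = 7.
Bind Y1 := node(true, true); no other remaining equation mentions Y1.
Decompose node/2: node(X1, b) = node(node(X1, k), b),  node(L, L) = node(M, X1).
Decompose node/2: X1 = node(X1, k),  b = b.
Occurs check fails: X1 occurs in node(X1, k); the equation X1 = node(X1, k) has no finite solution.

FAIL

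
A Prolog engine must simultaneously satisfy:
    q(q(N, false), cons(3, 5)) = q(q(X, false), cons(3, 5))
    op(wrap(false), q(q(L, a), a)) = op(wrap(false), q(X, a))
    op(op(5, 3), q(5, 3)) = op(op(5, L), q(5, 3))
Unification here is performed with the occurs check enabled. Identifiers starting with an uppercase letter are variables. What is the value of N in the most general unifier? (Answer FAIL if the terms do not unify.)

q(3, a)

Decompose q/2: q(N, false) = q(X, false),  cons(3, 5) = cons(3, 5).
Decompose q/2: N = X,  false = false.
Bind N := X; no other remaining equation mentions N.
Delete trivial equation false = false.
Delete trivial equation cons(3, 5) = cons(3, 5).
Decompose op/2: wrap(false) = wrap(false),  q(q(L, a), a) = q(X, a).
Delete trivial equation wrap(false) = wrap(false).
Decompose q/2: q(L, a) = X,  a = a.
Bind X := q(L, a); no other remaining equation mentions X. Substituting into the earlier binding gives N := q(L, a).
Delete trivial equation a = a.
Decompose op/2: op(5, 3) = op(5, L),  q(5, 3) = q(5, 3).
Decompose op/2: 5 = 5,  3 = L.
Delete trivial equation 5 = 5.
Bind L := 3; no other remaining equation mentions L. Substituting into the earlier bindings gives N := q(3, a), X := q(3, a).
Delete trivial equation q(5, 3) = q(5, 3).
MGU = { N = q(3, a), X = q(3, a), L = 3 }, so N = q(3, a).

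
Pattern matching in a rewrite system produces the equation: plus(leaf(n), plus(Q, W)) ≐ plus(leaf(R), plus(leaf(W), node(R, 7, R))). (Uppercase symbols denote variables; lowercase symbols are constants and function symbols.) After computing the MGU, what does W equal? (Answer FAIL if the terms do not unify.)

node(n, 7, n)

Decompose plus/2: leaf(n) ≐ leaf(R),  plus(Q, W) ≐ plus(leaf(W), node(R, 7, R)).
Decompose leaf/1: n ≐ R.
Bind R := n; substituting into the remaining equation gives: plus(Q, W) ≐ plus(leaf(W), node(n, 7, n)).
Decompose plus/2: Q ≐ leaf(W),  W ≐ node(n, 7, n).
Bind Q := leaf(W); no other remaining equation mentions Q.
Bind W := node(n, 7, n). Substituting into the earlier binding gives Q := leaf(node(n, 7, n)).
MGU = { R ↦ n, Q ↦ leaf(node(n, 7, n)), W ↦ node(n, 7, n) }, so W ↦ node(n, 7, n).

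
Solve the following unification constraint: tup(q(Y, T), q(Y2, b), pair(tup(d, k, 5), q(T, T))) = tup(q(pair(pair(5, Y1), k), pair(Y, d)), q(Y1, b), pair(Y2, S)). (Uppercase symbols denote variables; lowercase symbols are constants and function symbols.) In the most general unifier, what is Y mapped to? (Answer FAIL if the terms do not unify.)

pair(pair(5, tup(d, k, 5)), k)

Decompose tup/3: q(Y, T) = q(pair(pair(5, Y1), k), pair(Y, d)),  q(Y2, b) = q(Y1, b),  pair(tup(d, k, 5), q(T, T)) = pair(Y2, S).
Decompose q/2: Y = pair(pair(5, Y1), k),  T = pair(Y, d).
Bind Y := pair(pair(5, Y1), k); substituting into the one remaining equation that mentions Y gives: T = pair(pair(pair(5, Y1), k), d).
Bind T := pair(pair(pair(5, Y1), k), d); substituting into the one remaining equation that mentions T gives: pair(tup(d, k, 5), q(pair(pair(pair(5, Y1), k), d), pair(pair(pair(5, Y1), k), d))) = pair(Y2, S).
Decompose q/2: Y2 = Y1,  b = b.
Bind Y2 := Y1; substituting into the one remaining equation that mentions Y2 gives: pair(tup(d, k, 5), q(pair(pair(pair(5, Y1), k), d), pair(pair(pair(5, Y1), k), d))) = pair(Y1, S).
Delete trivial equation b = b.
Decompose pair/2: tup(d, k, 5) = Y1,  q(pair(pair(pair(5, Y1), k), d), pair(pair(pair(5, Y1), k), d)) = S.
Bind Y1 := tup(d, k, 5); substituting into the remaining equation gives: q(pair(pair(pair(5, tup(d, k, 5)), k), d), pair(pair(pair(5, tup(d, k, 5)), k), d)) = S. Substituting into the earlier bindings gives Y := pair(pair(5, tup(d, k, 5)), k), T := pair(pair(pair(5, tup(d, k, 5)), k), d), Y2 := tup(d, k, 5).
Bind S := q(pair(pair(pair(5, tup(d, k, 5)), k), d), pair(pair(pair(5, tup(d, k, 5)), k), d)).
MGU = { Y := pair(pair(5, tup(d, k, 5)), k), T := pair(pair(pair(5, tup(d, k, 5)), k), d), Y2 := tup(d, k, 5), Y1 := tup(d, k, 5), S := q(pair(pair(pair(5, tup(d, k, 5)), k), d), pair(pair(pair(5, tup(d, k, 5)), k), d)) }, so Y := pair(pair(5, tup(d, k, 5)), k).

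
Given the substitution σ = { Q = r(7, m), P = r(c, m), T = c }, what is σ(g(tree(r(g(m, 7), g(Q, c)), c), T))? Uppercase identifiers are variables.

Replace each occurrence of Q with r(7, m).
Replace each occurrence of T with c.
Result: g(tree(r(g(m, 7), g(r(7, m), c)), c), c).

g(tree(r(g(m, 7), g(r(7, m), c)), c), c)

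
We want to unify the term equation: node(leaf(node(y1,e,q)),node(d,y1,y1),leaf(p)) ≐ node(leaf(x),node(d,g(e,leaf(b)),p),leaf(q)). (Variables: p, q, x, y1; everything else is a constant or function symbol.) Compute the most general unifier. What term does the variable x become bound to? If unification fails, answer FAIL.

node(g(e,leaf(b)),e,g(e,leaf(b)))

Decompose node/3: leaf(node(y1,e,q)) ≐ leaf(x),  node(d,y1,y1) ≐ node(d,g(e,leaf(b)),p),  leaf(p) ≐ leaf(q).
Decompose leaf/1: node(y1,e,q) ≐ x.
Bind x := node(y1,e,q); no other remaining equation mentions x.
Decompose node/3: d ≐ d,  y1 ≐ g(e,leaf(b)),  y1 ≐ p.
Delete trivial equation d ≐ d.
Bind y1 := g(e,leaf(b)); substituting into the one remaining equation that mentions y1 gives: g(e,leaf(b)) ≐ p. Substituting into the earlier binding gives x := node(g(e,leaf(b)),e,q).
Bind p := g(e,leaf(b)); substituting into the remaining equation gives: leaf(g(e,leaf(b))) ≐ leaf(q).
Decompose leaf/1: g(e,leaf(b)) ≐ q.
Bind q := g(e,leaf(b)). Substituting into the earlier binding gives x := node(g(e,leaf(b)),e,g(e,leaf(b))).
MGU = { x ↦ node(g(e,leaf(b)),e,g(e,leaf(b))), y1 ↦ g(e,leaf(b)), p ↦ g(e,leaf(b)), q ↦ g(e,leaf(b)) }, so x ↦ node(g(e,leaf(b)),e,g(e,leaf(b))).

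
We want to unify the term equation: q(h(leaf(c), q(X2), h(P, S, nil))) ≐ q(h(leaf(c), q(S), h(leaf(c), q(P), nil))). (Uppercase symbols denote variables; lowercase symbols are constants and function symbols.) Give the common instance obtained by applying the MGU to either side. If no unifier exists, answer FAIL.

q(h(leaf(c), q(q(leaf(c))), h(leaf(c), q(leaf(c)), nil)))

Decompose q/1: h(leaf(c), q(X2), h(P, S, nil)) ≐ h(leaf(c), q(S), h(leaf(c), q(P), nil)).
Decompose h/3: leaf(c) ≐ leaf(c),  q(X2) ≐ q(S),  h(P, S, nil) ≐ h(leaf(c), q(P), nil).
Delete trivial equation leaf(c) ≐ leaf(c).
Decompose q/1: X2 ≐ S.
Bind X2 := S; no other remaining equation mentions X2.
Decompose h/3: P ≐ leaf(c),  S ≐ q(P),  nil ≐ nil.
Bind P := leaf(c); substituting into the one remaining equation that mentions P gives: S ≐ q(leaf(c)).
Bind S := q(leaf(c)); no other remaining equation mentions S. Substituting into the earlier binding gives X2 := q(leaf(c)).
Delete trivial equation nil ≐ nil.
Applying the MGU to either side gives q(h(leaf(c), q(q(leaf(c))), h(leaf(c), q(leaf(c)), nil))).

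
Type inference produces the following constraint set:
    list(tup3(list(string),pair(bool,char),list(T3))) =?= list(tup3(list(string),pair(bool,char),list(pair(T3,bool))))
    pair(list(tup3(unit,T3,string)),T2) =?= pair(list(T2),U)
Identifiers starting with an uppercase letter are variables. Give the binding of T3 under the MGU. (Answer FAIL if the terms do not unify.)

Decompose list/1: tup3(list(string),pair(bool,char),list(T3)) =?= tup3(list(string),pair(bool,char),list(pair(T3,bool))).
Decompose tup3/3: list(string) =?= list(string),  pair(bool,char) =?= pair(bool,char),  list(T3) =?= list(pair(T3,bool)).
Delete trivial equation list(string) =?= list(string).
Delete trivial equation pair(bool,char) =?= pair(bool,char).
Decompose list/1: T3 =?= pair(T3,bool).
Occurs check fails: T3 occurs in pair(T3,bool); the equation T3 =?= pair(T3,bool) has no finite solution.

FAIL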